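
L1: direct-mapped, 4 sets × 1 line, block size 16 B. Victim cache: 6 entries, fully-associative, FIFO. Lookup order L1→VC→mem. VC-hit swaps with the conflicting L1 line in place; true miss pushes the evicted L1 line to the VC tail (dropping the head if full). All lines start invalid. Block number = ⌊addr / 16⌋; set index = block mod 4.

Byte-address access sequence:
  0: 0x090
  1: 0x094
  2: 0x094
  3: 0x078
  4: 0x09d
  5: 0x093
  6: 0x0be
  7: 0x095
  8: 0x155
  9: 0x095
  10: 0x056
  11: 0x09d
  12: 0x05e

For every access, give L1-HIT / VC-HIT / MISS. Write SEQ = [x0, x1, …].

SEQ = [MISS, L1-HIT, L1-HIT, MISS, L1-HIT, L1-HIT, MISS, L1-HIT, MISS, VC-HIT, MISS, VC-HIT, VC-HIT]

#0 0x90→b9/s1 MISS; vc=[]
#1 0x94→b9/s1 L1-HIT; vc=[]
#2 0x94→b9/s1 L1-HIT; vc=[]
#3 0x78→b7/s3 MISS; vc=[]
#4 0x9d→b9/s1 L1-HIT; vc=[]
#5 0x93→b9/s1 L1-HIT; vc=[]
#6 0xbe→b11/s3 MISS; vc=[7]
#7 0x95→b9/s1 L1-HIT; vc=[7]
#8 0x155→b21/s1 MISS; vc=[7,9]
#9 0x95→b9/s1 VC-HIT; vc=[7,21]
#10 0x56→b5/s1 MISS; vc=[7,21,9]
#11 0x9d→b9/s1 VC-HIT; vc=[7,21,5]
#12 0x5e→b5/s1 VC-HIT; vc=[7,21,9]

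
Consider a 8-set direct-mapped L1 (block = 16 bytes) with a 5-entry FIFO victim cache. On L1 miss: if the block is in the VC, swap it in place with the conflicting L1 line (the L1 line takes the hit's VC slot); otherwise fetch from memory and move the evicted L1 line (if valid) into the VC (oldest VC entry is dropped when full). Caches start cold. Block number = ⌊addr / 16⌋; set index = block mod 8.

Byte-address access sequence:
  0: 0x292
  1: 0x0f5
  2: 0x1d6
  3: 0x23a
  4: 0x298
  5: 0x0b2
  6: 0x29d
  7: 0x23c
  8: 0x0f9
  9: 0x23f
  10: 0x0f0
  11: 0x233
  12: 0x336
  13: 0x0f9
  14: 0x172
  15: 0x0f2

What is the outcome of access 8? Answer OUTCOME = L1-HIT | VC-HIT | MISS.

  [0] addr=0x292 blk=41 s=1: MISS | VC []
  [1] addr=0xf5 blk=15 s=7: MISS | VC []
  [2] addr=0x1d6 blk=29 s=5: MISS | VC []
  [3] addr=0x23a blk=35 s=3: MISS | VC []
  [4] addr=0x298 blk=41 s=1: L1-HIT | VC []
  [5] addr=0xb2 blk=11 s=3: MISS | VC [35]
  [6] addr=0x29d blk=41 s=1: L1-HIT | VC [35]
  [7] addr=0x23c blk=35 s=3: VC-HIT | VC [11]
  [8] addr=0xf9 blk=15 s=7: L1-HIT | VC [11]
  [9] addr=0x23f blk=35 s=3: L1-HIT | VC [11]
  [10] addr=0xf0 blk=15 s=7: L1-HIT | VC [11]
  [11] addr=0x233 blk=35 s=3: L1-HIT | VC [11]
  [12] addr=0x336 blk=51 s=3: MISS | VC [11, 35]
  [13] addr=0xf9 blk=15 s=7: L1-HIT | VC [11, 35]
  [14] addr=0x172 blk=23 s=7: MISS | VC [11, 35, 15]
  [15] addr=0xf2 blk=15 s=7: VC-HIT | VC [11, 35, 23]

OUTCOME = L1-HIT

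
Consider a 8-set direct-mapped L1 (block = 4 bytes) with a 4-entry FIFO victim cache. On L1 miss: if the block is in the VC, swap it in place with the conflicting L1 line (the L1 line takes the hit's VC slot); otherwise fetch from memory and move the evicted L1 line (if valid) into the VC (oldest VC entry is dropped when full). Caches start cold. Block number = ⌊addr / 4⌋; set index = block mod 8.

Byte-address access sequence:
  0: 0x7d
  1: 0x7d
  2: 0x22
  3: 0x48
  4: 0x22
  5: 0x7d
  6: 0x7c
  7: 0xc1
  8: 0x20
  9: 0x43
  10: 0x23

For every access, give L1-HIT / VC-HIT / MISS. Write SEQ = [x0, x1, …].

SEQ = [MISS, L1-HIT, MISS, MISS, L1-HIT, L1-HIT, L1-HIT, MISS, VC-HIT, MISS, VC-HIT]

0: 0x7d (blk 31, set 7) → MISS  vc=[]
1: 0x7d (blk 31, set 7) → L1-HIT  vc=[]
2: 0x22 (blk 8, set 0) → MISS  vc=[]
3: 0x48 (blk 18, set 2) → MISS  vc=[]
4: 0x22 (blk 8, set 0) → L1-HIT  vc=[]
5: 0x7d (blk 31, set 7) → L1-HIT  vc=[]
6: 0x7c (blk 31, set 7) → L1-HIT  vc=[]
7: 0xc1 (blk 48, set 0) → MISS  vc=[8]
8: 0x20 (blk 8, set 0) → VC-HIT  vc=[48]
9: 0x43 (blk 16, set 0) → MISS  vc=[48, 8]
10: 0x23 (blk 8, set 0) → VC-HIT  vc=[48, 16]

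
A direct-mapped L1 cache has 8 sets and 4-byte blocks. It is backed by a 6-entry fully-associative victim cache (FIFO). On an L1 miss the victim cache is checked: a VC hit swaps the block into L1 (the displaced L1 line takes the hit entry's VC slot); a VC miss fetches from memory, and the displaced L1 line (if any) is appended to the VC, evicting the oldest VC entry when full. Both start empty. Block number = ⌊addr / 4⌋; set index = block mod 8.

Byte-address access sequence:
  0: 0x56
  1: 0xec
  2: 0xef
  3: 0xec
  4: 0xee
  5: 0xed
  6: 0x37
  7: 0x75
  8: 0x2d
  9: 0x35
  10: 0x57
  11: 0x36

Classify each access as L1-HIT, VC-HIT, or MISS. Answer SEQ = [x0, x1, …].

#0 0x56→b21/s5 MISS; vc=[]
#1 0xec→b59/s3 MISS; vc=[]
#2 0xef→b59/s3 L1-HIT; vc=[]
#3 0xec→b59/s3 L1-HIT; vc=[]
#4 0xee→b59/s3 L1-HIT; vc=[]
#5 0xed→b59/s3 L1-HIT; vc=[]
#6 0x37→b13/s5 MISS; vc=[21]
#7 0x75→b29/s5 MISS; vc=[21,13]
#8 0x2d→b11/s3 MISS; vc=[21,13,59]
#9 0x35→b13/s5 VC-HIT; vc=[21,29,59]
#10 0x57→b21/s5 VC-HIT; vc=[13,29,59]
#11 0x36→b13/s5 VC-HIT; vc=[21,29,59]

SEQ = [MISS, MISS, L1-HIT, L1-HIT, L1-HIT, L1-HIT, MISS, MISS, MISS, VC-HIT, VC-HIT, VC-HIT]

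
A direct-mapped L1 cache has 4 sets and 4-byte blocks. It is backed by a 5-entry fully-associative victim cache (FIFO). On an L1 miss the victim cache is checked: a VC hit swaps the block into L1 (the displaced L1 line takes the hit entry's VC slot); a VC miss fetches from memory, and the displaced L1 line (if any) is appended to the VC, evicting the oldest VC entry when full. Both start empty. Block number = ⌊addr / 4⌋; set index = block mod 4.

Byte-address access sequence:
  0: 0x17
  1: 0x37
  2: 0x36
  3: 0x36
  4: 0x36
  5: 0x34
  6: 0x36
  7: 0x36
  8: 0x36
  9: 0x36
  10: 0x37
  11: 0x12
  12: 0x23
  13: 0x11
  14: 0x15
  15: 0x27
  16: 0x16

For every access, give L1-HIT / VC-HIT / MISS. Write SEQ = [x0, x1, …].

#0 0x17→b5/s1 MISS; vc=[]
#1 0x37→b13/s1 MISS; vc=[5]
#2 0x36→b13/s1 L1-HIT; vc=[5]
#3 0x36→b13/s1 L1-HIT; vc=[5]
#4 0x36→b13/s1 L1-HIT; vc=[5]
#5 0x34→b13/s1 L1-HIT; vc=[5]
#6 0x36→b13/s1 L1-HIT; vc=[5]
#7 0x36→b13/s1 L1-HIT; vc=[5]
#8 0x36→b13/s1 L1-HIT; vc=[5]
#9 0x36→b13/s1 L1-HIT; vc=[5]
#10 0x37→b13/s1 L1-HIT; vc=[5]
#11 0x12→b4/s0 MISS; vc=[5]
#12 0x23→b8/s0 MISS; vc=[5,4]
#13 0x11→b4/s0 VC-HIT; vc=[5,8]
#14 0x15→b5/s1 VC-HIT; vc=[13,8]
#15 0x27→b9/s1 MISS; vc=[13,8,5]
#16 0x16→b5/s1 VC-HIT; vc=[13,8,9]

SEQ = [MISS, MISS, L1-HIT, L1-HIT, L1-HIT, L1-HIT, L1-HIT, L1-HIT, L1-HIT, L1-HIT, L1-HIT, MISS, MISS, VC-HIT, VC-HIT, MISS, VC-HIT]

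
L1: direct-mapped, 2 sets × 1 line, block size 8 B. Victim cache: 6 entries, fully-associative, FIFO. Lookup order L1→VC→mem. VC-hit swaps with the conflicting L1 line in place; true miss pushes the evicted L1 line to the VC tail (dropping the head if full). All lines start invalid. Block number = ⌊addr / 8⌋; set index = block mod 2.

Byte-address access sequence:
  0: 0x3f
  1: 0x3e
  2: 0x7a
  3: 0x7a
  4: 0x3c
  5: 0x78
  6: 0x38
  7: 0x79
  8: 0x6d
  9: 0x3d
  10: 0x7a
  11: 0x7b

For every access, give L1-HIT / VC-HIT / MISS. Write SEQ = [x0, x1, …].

SEQ = [MISS, L1-HIT, MISS, L1-HIT, VC-HIT, VC-HIT, VC-HIT, VC-HIT, MISS, VC-HIT, VC-HIT, L1-HIT]

  [0] addr=0x3f blk=7 s=1: MISS | VC []
  [1] addr=0x3e blk=7 s=1: L1-HIT | VC []
  [2] addr=0x7a blk=15 s=1: MISS | VC [7]
  [3] addr=0x7a blk=15 s=1: L1-HIT | VC [7]
  [4] addr=0x3c blk=7 s=1: VC-HIT | VC [15]
  [5] addr=0x78 blk=15 s=1: VC-HIT | VC [7]
  [6] addr=0x38 blk=7 s=1: VC-HIT | VC [15]
  [7] addr=0x79 blk=15 s=1: VC-HIT | VC [7]
  [8] addr=0x6d blk=13 s=1: MISS | VC [7, 15]
  [9] addr=0x3d blk=7 s=1: VC-HIT | VC [13, 15]
  [10] addr=0x7a blk=15 s=1: VC-HIT | VC [13, 7]
  [11] addr=0x7b blk=15 s=1: L1-HIT | VC [13, 7]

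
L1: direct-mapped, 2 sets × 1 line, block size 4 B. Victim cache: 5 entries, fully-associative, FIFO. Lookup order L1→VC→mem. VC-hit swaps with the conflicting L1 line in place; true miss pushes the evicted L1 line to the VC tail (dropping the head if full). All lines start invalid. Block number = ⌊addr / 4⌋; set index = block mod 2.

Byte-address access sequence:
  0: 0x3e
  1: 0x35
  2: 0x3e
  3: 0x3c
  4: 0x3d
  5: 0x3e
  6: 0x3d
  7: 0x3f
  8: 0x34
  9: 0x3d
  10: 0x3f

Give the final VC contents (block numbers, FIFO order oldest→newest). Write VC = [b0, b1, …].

VC = [13]

0: 0x3e (blk 15, set 1) → MISS  vc=[]
1: 0x35 (blk 13, set 1) → MISS  vc=[15]
2: 0x3e (blk 15, set 1) → VC-HIT  vc=[13]
3: 0x3c (blk 15, set 1) → L1-HIT  vc=[13]
4: 0x3d (blk 15, set 1) → L1-HIT  vc=[13]
5: 0x3e (blk 15, set 1) → L1-HIT  vc=[13]
6: 0x3d (blk 15, set 1) → L1-HIT  vc=[13]
7: 0x3f (blk 15, set 1) → L1-HIT  vc=[13]
8: 0x34 (blk 13, set 1) → VC-HIT  vc=[15]
9: 0x3d (blk 15, set 1) → VC-HIT  vc=[13]
10: 0x3f (blk 15, set 1) → L1-HIT  vc=[13]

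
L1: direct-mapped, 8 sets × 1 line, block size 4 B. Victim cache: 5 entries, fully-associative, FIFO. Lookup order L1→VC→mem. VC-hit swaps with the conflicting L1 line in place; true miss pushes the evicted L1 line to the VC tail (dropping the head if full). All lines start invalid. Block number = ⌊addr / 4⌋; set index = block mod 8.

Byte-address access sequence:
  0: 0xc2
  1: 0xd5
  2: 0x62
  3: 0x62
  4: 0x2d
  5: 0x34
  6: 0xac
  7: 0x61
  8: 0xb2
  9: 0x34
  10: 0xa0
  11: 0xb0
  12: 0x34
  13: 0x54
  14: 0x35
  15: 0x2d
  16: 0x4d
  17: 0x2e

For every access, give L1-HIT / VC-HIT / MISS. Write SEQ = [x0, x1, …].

SEQ = [MISS, MISS, MISS, L1-HIT, MISS, MISS, MISS, L1-HIT, MISS, L1-HIT, MISS, L1-HIT, L1-HIT, MISS, VC-HIT, VC-HIT, MISS, VC-HIT]

0: 0xc2 (blk 48, set 0) → MISS  vc=[]
1: 0xd5 (blk 53, set 5) → MISS  vc=[]
2: 0x62 (blk 24, set 0) → MISS  vc=[48]
3: 0x62 (blk 24, set 0) → L1-HIT  vc=[48]
4: 0x2d (blk 11, set 3) → MISS  vc=[48]
5: 0x34 (blk 13, set 5) → MISS  vc=[48, 53]
6: 0xac (blk 43, set 3) → MISS  vc=[48, 53, 11]
7: 0x61 (blk 24, set 0) → L1-HIT  vc=[48, 53, 11]
8: 0xb2 (blk 44, set 4) → MISS  vc=[48, 53, 11]
9: 0x34 (blk 13, set 5) → L1-HIT  vc=[48, 53, 11]
10: 0xa0 (blk 40, set 0) → MISS  vc=[48, 53, 11, 24]
11: 0xb0 (blk 44, set 4) → L1-HIT  vc=[48, 53, 11, 24]
12: 0x34 (blk 13, set 5) → L1-HIT  vc=[48, 53, 11, 24]
13: 0x54 (blk 21, set 5) → MISS  vc=[48, 53, 11, 24, 13]
14: 0x35 (blk 13, set 5) → VC-HIT  vc=[48, 53, 11, 24, 21]
15: 0x2d (blk 11, set 3) → VC-HIT  vc=[48, 53, 43, 24, 21]
16: 0x4d (blk 19, set 3) → MISS  vc=[53, 43, 24, 21, 11]
17: 0x2e (blk 11, set 3) → VC-HIT  vc=[53, 43, 24, 21, 19]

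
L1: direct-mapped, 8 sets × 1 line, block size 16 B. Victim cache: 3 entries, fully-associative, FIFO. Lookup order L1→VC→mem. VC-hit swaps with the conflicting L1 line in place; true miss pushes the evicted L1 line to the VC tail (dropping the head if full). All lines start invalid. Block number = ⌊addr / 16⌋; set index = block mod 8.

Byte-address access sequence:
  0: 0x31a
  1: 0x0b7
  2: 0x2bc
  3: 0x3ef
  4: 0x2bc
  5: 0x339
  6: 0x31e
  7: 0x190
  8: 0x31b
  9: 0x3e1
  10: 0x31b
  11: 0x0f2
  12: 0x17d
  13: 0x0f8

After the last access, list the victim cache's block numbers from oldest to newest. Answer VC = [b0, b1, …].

0: 0x31a (blk 49, set 1) → MISS  vc=[]
1: 0xb7 (blk 11, set 3) → MISS  vc=[]
2: 0x2bc (blk 43, set 3) → MISS  vc=[11]
3: 0x3ef (blk 62, set 6) → MISS  vc=[11]
4: 0x2bc (blk 43, set 3) → L1-HIT  vc=[11]
5: 0x339 (blk 51, set 3) → MISS  vc=[11, 43]
6: 0x31e (blk 49, set 1) → L1-HIT  vc=[11, 43]
7: 0x190 (blk 25, set 1) → MISS  vc=[11, 43, 49]
8: 0x31b (blk 49, set 1) → VC-HIT  vc=[11, 43, 25]
9: 0x3e1 (blk 62, set 6) → L1-HIT  vc=[11, 43, 25]
10: 0x31b (blk 49, set 1) → L1-HIT  vc=[11, 43, 25]
11: 0xf2 (blk 15, set 7) → MISS  vc=[11, 43, 25]
12: 0x17d (blk 23, set 7) → MISS  vc=[43, 25, 15]
13: 0xf8 (blk 15, set 7) → VC-HIT  vc=[43, 25, 23]

VC = [43, 25, 23]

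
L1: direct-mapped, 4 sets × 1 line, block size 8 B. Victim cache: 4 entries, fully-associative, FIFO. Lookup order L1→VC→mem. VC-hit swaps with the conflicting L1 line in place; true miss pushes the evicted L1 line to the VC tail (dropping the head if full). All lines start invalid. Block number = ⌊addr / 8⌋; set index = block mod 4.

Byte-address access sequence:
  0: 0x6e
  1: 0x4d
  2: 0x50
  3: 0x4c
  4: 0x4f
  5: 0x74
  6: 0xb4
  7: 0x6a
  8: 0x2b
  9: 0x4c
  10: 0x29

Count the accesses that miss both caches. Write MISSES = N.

0: 0x6e (blk 13, set 1) → MISS  vc=[]
1: 0x4d (blk 9, set 1) → MISS  vc=[13]
2: 0x50 (blk 10, set 2) → MISS  vc=[13]
3: 0x4c (blk 9, set 1) → L1-HIT  vc=[13]
4: 0x4f (blk 9, set 1) → L1-HIT  vc=[13]
5: 0x74 (blk 14, set 2) → MISS  vc=[13, 10]
6: 0xb4 (blk 22, set 2) → MISS  vc=[13, 10, 14]
7: 0x6a (blk 13, set 1) → VC-HIT  vc=[9, 10, 14]
8: 0x2b (blk 5, set 1) → MISS  vc=[9, 10, 14, 13]
9: 0x4c (blk 9, set 1) → VC-HIT  vc=[5, 10, 14, 13]
10: 0x29 (blk 5, set 1) → VC-HIT  vc=[9, 10, 14, 13]

MISSES = 6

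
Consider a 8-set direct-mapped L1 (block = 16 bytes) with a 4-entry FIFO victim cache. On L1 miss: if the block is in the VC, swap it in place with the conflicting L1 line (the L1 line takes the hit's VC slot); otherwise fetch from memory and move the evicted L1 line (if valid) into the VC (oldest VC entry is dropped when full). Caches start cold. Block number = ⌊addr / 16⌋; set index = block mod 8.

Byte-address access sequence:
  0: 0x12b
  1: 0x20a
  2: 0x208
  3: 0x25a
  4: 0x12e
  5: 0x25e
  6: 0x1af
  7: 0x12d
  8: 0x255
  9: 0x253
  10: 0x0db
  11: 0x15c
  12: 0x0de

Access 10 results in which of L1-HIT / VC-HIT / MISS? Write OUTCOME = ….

  [0] addr=0x12b blk=18 s=2: MISS | VC []
  [1] addr=0x20a blk=32 s=0: MISS | VC []
  [2] addr=0x208 blk=32 s=0: L1-HIT | VC []
  [3] addr=0x25a blk=37 s=5: MISS | VC []
  [4] addr=0x12e blk=18 s=2: L1-HIT | VC []
  [5] addr=0x25e blk=37 s=5: L1-HIT | VC []
  [6] addr=0x1af blk=26 s=2: MISS | VC [18]
  [7] addr=0x12d blk=18 s=2: VC-HIT | VC [26]
  [8] addr=0x255 blk=37 s=5: L1-HIT | VC [26]
  [9] addr=0x253 blk=37 s=5: L1-HIT | VC [26]
  [10] addr=0xdb blk=13 s=5: MISS | VC [26, 37]
  [11] addr=0x15c blk=21 s=5: MISS | VC [26, 37, 13]
  [12] addr=0xde blk=13 s=5: VC-HIT | VC [26, 37, 21]

OUTCOME = MISS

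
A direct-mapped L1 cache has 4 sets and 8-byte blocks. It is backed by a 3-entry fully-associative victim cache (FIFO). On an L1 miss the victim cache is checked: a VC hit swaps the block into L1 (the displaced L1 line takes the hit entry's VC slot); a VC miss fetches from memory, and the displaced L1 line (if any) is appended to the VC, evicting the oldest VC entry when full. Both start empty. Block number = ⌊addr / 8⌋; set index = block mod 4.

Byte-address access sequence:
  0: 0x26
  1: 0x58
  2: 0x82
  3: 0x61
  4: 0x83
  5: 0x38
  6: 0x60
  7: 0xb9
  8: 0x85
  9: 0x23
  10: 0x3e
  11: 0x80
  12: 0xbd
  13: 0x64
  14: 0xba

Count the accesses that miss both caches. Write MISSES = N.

MISSES = 8

0: 0x26 (blk 4, set 0) → MISS  vc=[]
1: 0x58 (blk 11, set 3) → MISS  vc=[]
2: 0x82 (blk 16, set 0) → MISS  vc=[4]
3: 0x61 (blk 12, set 0) → MISS  vc=[4, 16]
4: 0x83 (blk 16, set 0) → VC-HIT  vc=[4, 12]
5: 0x38 (blk 7, set 3) → MISS  vc=[4, 12, 11]
6: 0x60 (blk 12, set 0) → VC-HIT  vc=[4, 16, 11]
7: 0xb9 (blk 23, set 3) → MISS  vc=[16, 11, 7]
8: 0x85 (blk 16, set 0) → VC-HIT  vc=[12, 11, 7]
9: 0x23 (blk 4, set 0) → MISS  vc=[11, 7, 16]
10: 0x3e (blk 7, set 3) → VC-HIT  vc=[11, 23, 16]
11: 0x80 (blk 16, set 0) → VC-HIT  vc=[11, 23, 4]
12: 0xbd (blk 23, set 3) → VC-HIT  vc=[11, 7, 4]
13: 0x64 (blk 12, set 0) → MISS  vc=[7, 4, 16]
14: 0xba (blk 23, set 3) → L1-HIT  vc=[7, 4, 16]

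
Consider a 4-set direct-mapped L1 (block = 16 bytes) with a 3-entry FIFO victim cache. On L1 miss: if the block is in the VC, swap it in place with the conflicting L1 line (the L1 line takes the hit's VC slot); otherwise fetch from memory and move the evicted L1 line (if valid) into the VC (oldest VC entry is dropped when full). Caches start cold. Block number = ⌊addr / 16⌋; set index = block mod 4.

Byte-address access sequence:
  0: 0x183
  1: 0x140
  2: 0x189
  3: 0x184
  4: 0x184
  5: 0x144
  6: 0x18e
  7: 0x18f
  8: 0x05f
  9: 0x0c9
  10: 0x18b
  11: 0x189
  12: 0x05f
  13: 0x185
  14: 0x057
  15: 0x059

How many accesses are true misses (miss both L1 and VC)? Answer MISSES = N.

MISSES = 4

  [0] addr=0x183 blk=24 s=0: MISS | VC []
  [1] addr=0x140 blk=20 s=0: MISS | VC [24]
  [2] addr=0x189 blk=24 s=0: VC-HIT | VC [20]
  [3] addr=0x184 blk=24 s=0: L1-HIT | VC [20]
  [4] addr=0x184 blk=24 s=0: L1-HIT | VC [20]
  [5] addr=0x144 blk=20 s=0: VC-HIT | VC [24]
  [6] addr=0x18e blk=24 s=0: VC-HIT | VC [20]
  [7] addr=0x18f blk=24 s=0: L1-HIT | VC [20]
  [8] addr=0x5f blk=5 s=1: MISS | VC [20]
  [9] addr=0xc9 blk=12 s=0: MISS | VC [20, 24]
  [10] addr=0x18b blk=24 s=0: VC-HIT | VC [20, 12]
  [11] addr=0x189 blk=24 s=0: L1-HIT | VC [20, 12]
  [12] addr=0x5f blk=5 s=1: L1-HIT | VC [20, 12]
  [13] addr=0x185 blk=24 s=0: L1-HIT | VC [20, 12]
  [14] addr=0x57 blk=5 s=1: L1-HIT | VC [20, 12]
  [15] addr=0x59 blk=5 s=1: L1-HIT | VC [20, 12]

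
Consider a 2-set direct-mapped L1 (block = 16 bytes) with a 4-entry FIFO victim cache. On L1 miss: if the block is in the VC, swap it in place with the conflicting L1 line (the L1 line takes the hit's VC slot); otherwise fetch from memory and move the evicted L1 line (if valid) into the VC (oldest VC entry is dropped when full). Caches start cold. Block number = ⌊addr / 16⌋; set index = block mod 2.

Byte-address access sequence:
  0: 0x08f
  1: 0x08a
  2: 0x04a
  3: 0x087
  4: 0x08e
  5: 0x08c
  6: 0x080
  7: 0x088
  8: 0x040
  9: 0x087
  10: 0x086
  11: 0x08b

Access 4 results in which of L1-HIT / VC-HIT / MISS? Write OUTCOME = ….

0: 0x8f (blk 8, set 0) → MISS  vc=[]
1: 0x8a (blk 8, set 0) → L1-HIT  vc=[]
2: 0x4a (blk 4, set 0) → MISS  vc=[8]
3: 0x87 (blk 8, set 0) → VC-HIT  vc=[4]
4: 0x8e (blk 8, set 0) → L1-HIT  vc=[4]
5: 0x8c (blk 8, set 0) → L1-HIT  vc=[4]
6: 0x80 (blk 8, set 0) → L1-HIT  vc=[4]
7: 0x88 (blk 8, set 0) → L1-HIT  vc=[4]
8: 0x40 (blk 4, set 0) → VC-HIT  vc=[8]
9: 0x87 (blk 8, set 0) → VC-HIT  vc=[4]
10: 0x86 (blk 8, set 0) → L1-HIT  vc=[4]
11: 0x8b (blk 8, set 0) → L1-HIT  vc=[4]

OUTCOME = L1-HIT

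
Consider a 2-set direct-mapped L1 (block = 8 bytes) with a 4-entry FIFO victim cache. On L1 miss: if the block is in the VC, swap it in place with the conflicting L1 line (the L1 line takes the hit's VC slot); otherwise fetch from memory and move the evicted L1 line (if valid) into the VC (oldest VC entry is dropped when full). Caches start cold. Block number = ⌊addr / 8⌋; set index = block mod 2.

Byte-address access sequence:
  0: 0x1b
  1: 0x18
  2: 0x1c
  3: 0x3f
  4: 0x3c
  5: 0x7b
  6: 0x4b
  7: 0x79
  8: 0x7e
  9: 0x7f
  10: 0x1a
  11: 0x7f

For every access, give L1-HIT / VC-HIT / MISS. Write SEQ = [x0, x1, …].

0: 0x1b (blk 3, set 1) → MISS  vc=[]
1: 0x18 (blk 3, set 1) → L1-HIT  vc=[]
2: 0x1c (blk 3, set 1) → L1-HIT  vc=[]
3: 0x3f (blk 7, set 1) → MISS  vc=[3]
4: 0x3c (blk 7, set 1) → L1-HIT  vc=[3]
5: 0x7b (blk 15, set 1) → MISS  vc=[3, 7]
6: 0x4b (blk 9, set 1) → MISS  vc=[3, 7, 15]
7: 0x79 (blk 15, set 1) → VC-HIT  vc=[3, 7, 9]
8: 0x7e (blk 15, set 1) → L1-HIT  vc=[3, 7, 9]
9: 0x7f (blk 15, set 1) → L1-HIT  vc=[3, 7, 9]
10: 0x1a (blk 3, set 1) → VC-HIT  vc=[15, 7, 9]
11: 0x7f (blk 15, set 1) → VC-HIT  vc=[3, 7, 9]

SEQ = [MISS, L1-HIT, L1-HIT, MISS, L1-HIT, MISS, MISS, VC-HIT, L1-HIT, L1-HIT, VC-HIT, VC-HIT]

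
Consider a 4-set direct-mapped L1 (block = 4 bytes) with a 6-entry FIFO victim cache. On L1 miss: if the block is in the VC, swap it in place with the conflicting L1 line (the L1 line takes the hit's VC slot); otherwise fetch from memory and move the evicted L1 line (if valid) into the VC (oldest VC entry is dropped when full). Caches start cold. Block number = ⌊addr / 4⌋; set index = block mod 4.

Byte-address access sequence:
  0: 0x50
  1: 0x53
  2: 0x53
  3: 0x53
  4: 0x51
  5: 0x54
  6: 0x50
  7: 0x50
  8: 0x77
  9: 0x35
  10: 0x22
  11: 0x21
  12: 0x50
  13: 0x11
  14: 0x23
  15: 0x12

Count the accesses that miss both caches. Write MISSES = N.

MISSES = 6

  [0] addr=0x50 blk=20 s=0: MISS | VC []
  [1] addr=0x53 blk=20 s=0: L1-HIT | VC []
  [2] addr=0x53 blk=20 s=0: L1-HIT | VC []
  [3] addr=0x53 blk=20 s=0: L1-HIT | VC []
  [4] addr=0x51 blk=20 s=0: L1-HIT | VC []
  [5] addr=0x54 blk=21 s=1: MISS | VC []
  [6] addr=0x50 blk=20 s=0: L1-HIT | VC []
  [7] addr=0x50 blk=20 s=0: L1-HIT | VC []
  [8] addr=0x77 blk=29 s=1: MISS | VC [21]
  [9] addr=0x35 blk=13 s=1: MISS | VC [21, 29]
  [10] addr=0x22 blk=8 s=0: MISS | VC [21, 29, 20]
  [11] addr=0x21 blk=8 s=0: L1-HIT | VC [21, 29, 20]
  [12] addr=0x50 blk=20 s=0: VC-HIT | VC [21, 29, 8]
  [13] addr=0x11 blk=4 s=0: MISS | VC [21, 29, 8, 20]
  [14] addr=0x23 blk=8 s=0: VC-HIT | VC [21, 29, 4, 20]
  [15] addr=0x12 blk=4 s=0: VC-HIT | VC [21, 29, 8, 20]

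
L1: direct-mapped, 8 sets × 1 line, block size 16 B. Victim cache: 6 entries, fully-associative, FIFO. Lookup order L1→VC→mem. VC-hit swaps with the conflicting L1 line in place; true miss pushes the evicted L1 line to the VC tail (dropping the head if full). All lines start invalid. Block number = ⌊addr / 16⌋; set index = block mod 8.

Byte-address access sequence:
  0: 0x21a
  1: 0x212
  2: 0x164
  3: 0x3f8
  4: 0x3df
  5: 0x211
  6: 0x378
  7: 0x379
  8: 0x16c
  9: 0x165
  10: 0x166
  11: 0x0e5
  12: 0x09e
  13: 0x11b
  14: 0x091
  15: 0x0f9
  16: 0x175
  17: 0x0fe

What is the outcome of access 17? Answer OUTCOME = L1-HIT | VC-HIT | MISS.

  [0] addr=0x21a blk=33 s=1: MISS | VC []
  [1] addr=0x212 blk=33 s=1: L1-HIT | VC []
  [2] addr=0x164 blk=22 s=6: MISS | VC []
  [3] addr=0x3f8 blk=63 s=7: MISS | VC []
  [4] addr=0x3df blk=61 s=5: MISS | VC []
  [5] addr=0x211 blk=33 s=1: L1-HIT | VC []
  [6] addr=0x378 blk=55 s=7: MISS | VC [63]
  [7] addr=0x379 blk=55 s=7: L1-HIT | VC [63]
  [8] addr=0x16c blk=22 s=6: L1-HIT | VC [63]
  [9] addr=0x165 blk=22 s=6: L1-HIT | VC [63]
  [10] addr=0x166 blk=22 s=6: L1-HIT | VC [63]
  [11] addr=0xe5 blk=14 s=6: MISS | VC [63, 22]
  [12] addr=0x9e blk=9 s=1: MISS | VC [63, 22, 33]
  [13] addr=0x11b blk=17 s=1: MISS | VC [63, 22, 33, 9]
  [14] addr=0x91 blk=9 s=1: VC-HIT | VC [63, 22, 33, 17]
  [15] addr=0xf9 blk=15 s=7: MISS | VC [63, 22, 33, 17, 55]
  [16] addr=0x175 blk=23 s=7: MISS | VC [63, 22, 33, 17, 55, 15]
  [17] addr=0xfe blk=15 s=7: VC-HIT | VC [63, 22, 33, 17, 55, 23]

OUTCOME = VC-HIT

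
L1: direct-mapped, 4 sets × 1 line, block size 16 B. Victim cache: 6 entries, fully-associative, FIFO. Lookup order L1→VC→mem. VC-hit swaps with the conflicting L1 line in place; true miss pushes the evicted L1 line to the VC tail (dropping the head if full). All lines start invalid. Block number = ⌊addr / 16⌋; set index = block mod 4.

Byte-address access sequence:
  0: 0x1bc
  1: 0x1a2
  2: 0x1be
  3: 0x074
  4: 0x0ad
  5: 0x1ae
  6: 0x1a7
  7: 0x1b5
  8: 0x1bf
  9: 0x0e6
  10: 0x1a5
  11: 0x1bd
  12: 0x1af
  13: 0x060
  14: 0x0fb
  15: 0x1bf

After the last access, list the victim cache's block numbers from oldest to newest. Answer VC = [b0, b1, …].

VC = [7, 10, 14, 26, 15]

#0 0x1bc→b27/s3 MISS; vc=[]
#1 0x1a2→b26/s2 MISS; vc=[]
#2 0x1be→b27/s3 L1-HIT; vc=[]
#3 0x74→b7/s3 MISS; vc=[27]
#4 0xad→b10/s2 MISS; vc=[27,26]
#5 0x1ae→b26/s2 VC-HIT; vc=[27,10]
#6 0x1a7→b26/s2 L1-HIT; vc=[27,10]
#7 0x1b5→b27/s3 VC-HIT; vc=[7,10]
#8 0x1bf→b27/s3 L1-HIT; vc=[7,10]
#9 0xe6→b14/s2 MISS; vc=[7,10,26]
#10 0x1a5→b26/s2 VC-HIT; vc=[7,10,14]
#11 0x1bd→b27/s3 L1-HIT; vc=[7,10,14]
#12 0x1af→b26/s2 L1-HIT; vc=[7,10,14]
#13 0x60→b6/s2 MISS; vc=[7,10,14,26]
#14 0xfb→b15/s3 MISS; vc=[7,10,14,26,27]
#15 0x1bf→b27/s3 VC-HIT; vc=[7,10,14,26,15]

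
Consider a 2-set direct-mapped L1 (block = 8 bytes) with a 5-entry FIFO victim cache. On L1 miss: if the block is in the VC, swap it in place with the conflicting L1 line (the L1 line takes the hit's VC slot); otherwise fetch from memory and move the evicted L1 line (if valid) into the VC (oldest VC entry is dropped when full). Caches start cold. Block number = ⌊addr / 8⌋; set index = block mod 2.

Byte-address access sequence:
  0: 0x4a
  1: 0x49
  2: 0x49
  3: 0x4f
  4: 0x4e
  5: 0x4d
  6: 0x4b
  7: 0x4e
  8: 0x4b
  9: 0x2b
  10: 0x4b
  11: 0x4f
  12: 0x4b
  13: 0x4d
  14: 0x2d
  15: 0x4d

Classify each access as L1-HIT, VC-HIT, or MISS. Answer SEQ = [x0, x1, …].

SEQ = [MISS, L1-HIT, L1-HIT, L1-HIT, L1-HIT, L1-HIT, L1-HIT, L1-HIT, L1-HIT, MISS, VC-HIT, L1-HIT, L1-HIT, L1-HIT, VC-HIT, VC-HIT]

  [0] addr=0x4a blk=9 s=1: MISS | VC []
  [1] addr=0x49 blk=9 s=1: L1-HIT | VC []
  [2] addr=0x49 blk=9 s=1: L1-HIT | VC []
  [3] addr=0x4f blk=9 s=1: L1-HIT | VC []
  [4] addr=0x4e blk=9 s=1: L1-HIT | VC []
  [5] addr=0x4d blk=9 s=1: L1-HIT | VC []
  [6] addr=0x4b blk=9 s=1: L1-HIT | VC []
  [7] addr=0x4e blk=9 s=1: L1-HIT | VC []
  [8] addr=0x4b blk=9 s=1: L1-HIT | VC []
  [9] addr=0x2b blk=5 s=1: MISS | VC [9]
  [10] addr=0x4b blk=9 s=1: VC-HIT | VC [5]
  [11] addr=0x4f blk=9 s=1: L1-HIT | VC [5]
  [12] addr=0x4b blk=9 s=1: L1-HIT | VC [5]
  [13] addr=0x4d blk=9 s=1: L1-HIT | VC [5]
  [14] addr=0x2d blk=5 s=1: VC-HIT | VC [9]
  [15] addr=0x4d blk=9 s=1: VC-HIT | VC [5]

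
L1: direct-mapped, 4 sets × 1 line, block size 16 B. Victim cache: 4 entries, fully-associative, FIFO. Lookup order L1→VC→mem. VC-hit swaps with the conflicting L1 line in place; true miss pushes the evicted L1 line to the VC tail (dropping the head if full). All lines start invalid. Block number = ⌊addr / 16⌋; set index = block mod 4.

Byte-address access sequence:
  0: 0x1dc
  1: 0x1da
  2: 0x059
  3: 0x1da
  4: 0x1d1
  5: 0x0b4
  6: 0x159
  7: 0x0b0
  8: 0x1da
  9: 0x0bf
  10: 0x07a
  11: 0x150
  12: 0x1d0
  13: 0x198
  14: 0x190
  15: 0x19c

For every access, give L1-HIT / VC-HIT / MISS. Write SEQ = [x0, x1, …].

  [0] addr=0x1dc blk=29 s=1: MISS | VC []
  [1] addr=0x1da blk=29 s=1: L1-HIT | VC []
  [2] addr=0x59 blk=5 s=1: MISS | VC [29]
  [3] addr=0x1da blk=29 s=1: VC-HIT | VC [5]
  [4] addr=0x1d1 blk=29 s=1: L1-HIT | VC [5]
  [5] addr=0xb4 blk=11 s=3: MISS | VC [5]
  [6] addr=0x159 blk=21 s=1: MISS | VC [5, 29]
  [7] addr=0xb0 blk=11 s=3: L1-HIT | VC [5, 29]
  [8] addr=0x1da blk=29 s=1: VC-HIT | VC [5, 21]
  [9] addr=0xbf blk=11 s=3: L1-HIT | VC [5, 21]
  [10] addr=0x7a blk=7 s=3: MISS | VC [5, 21, 11]
  [11] addr=0x150 blk=21 s=1: VC-HIT | VC [5, 29, 11]
  [12] addr=0x1d0 blk=29 s=1: VC-HIT | VC [5, 21, 11]
  [13] addr=0x198 blk=25 s=1: MISS | VC [5, 21, 11, 29]
  [14] addr=0x190 blk=25 s=1: L1-HIT | VC [5, 21, 11, 29]
  [15] addr=0x19c blk=25 s=1: L1-HIT | VC [5, 21, 11, 29]

SEQ = [MISS, L1-HIT, MISS, VC-HIT, L1-HIT, MISS, MISS, L1-HIT, VC-HIT, L1-HIT, MISS, VC-HIT, VC-HIT, MISS, L1-HIT, L1-HIT]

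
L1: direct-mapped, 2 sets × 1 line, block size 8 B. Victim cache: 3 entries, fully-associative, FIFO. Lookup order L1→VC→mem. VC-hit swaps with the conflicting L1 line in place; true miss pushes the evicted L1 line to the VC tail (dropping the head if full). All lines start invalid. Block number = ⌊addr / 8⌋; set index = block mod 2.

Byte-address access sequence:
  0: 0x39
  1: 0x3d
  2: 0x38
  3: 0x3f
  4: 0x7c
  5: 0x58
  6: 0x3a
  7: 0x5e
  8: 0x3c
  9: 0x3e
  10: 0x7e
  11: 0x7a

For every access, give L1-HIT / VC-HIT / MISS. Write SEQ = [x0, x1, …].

#0 0x39→b7/s1 MISS; vc=[]
#1 0x3d→b7/s1 L1-HIT; vc=[]
#2 0x38→b7/s1 L1-HIT; vc=[]
#3 0x3f→b7/s1 L1-HIT; vc=[]
#4 0x7c→b15/s1 MISS; vc=[7]
#5 0x58→b11/s1 MISS; vc=[7,15]
#6 0x3a→b7/s1 VC-HIT; vc=[11,15]
#7 0x5e→b11/s1 VC-HIT; vc=[7,15]
#8 0x3c→b7/s1 VC-HIT; vc=[11,15]
#9 0x3e→b7/s1 L1-HIT; vc=[11,15]
#10 0x7e→b15/s1 VC-HIT; vc=[11,7]
#11 0x7a→b15/s1 L1-HIT; vc=[11,7]

SEQ = [MISS, L1-HIT, L1-HIT, L1-HIT, MISS, MISS, VC-HIT, VC-HIT, VC-HIT, L1-HIT, VC-HIT, L1-HIT]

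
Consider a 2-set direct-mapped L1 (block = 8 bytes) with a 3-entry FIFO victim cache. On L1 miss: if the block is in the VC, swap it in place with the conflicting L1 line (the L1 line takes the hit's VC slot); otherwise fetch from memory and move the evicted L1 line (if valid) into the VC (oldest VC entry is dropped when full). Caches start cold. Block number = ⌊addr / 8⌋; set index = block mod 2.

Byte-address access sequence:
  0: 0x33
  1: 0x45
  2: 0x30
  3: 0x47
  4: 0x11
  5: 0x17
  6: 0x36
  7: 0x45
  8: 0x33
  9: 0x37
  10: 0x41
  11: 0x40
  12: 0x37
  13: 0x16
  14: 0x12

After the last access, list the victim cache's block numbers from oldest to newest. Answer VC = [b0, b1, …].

VC = [6, 8]

#0 0x33→b6/s0 MISS; vc=[]
#1 0x45→b8/s0 MISS; vc=[6]
#2 0x30→b6/s0 VC-HIT; vc=[8]
#3 0x47→b8/s0 VC-HIT; vc=[6]
#4 0x11→b2/s0 MISS; vc=[6,8]
#5 0x17→b2/s0 L1-HIT; vc=[6,8]
#6 0x36→b6/s0 VC-HIT; vc=[2,8]
#7 0x45→b8/s0 VC-HIT; vc=[2,6]
#8 0x33→b6/s0 VC-HIT; vc=[2,8]
#9 0x37→b6/s0 L1-HIT; vc=[2,8]
#10 0x41→b8/s0 VC-HIT; vc=[2,6]
#11 0x40→b8/s0 L1-HIT; vc=[2,6]
#12 0x37→b6/s0 VC-HIT; vc=[2,8]
#13 0x16→b2/s0 VC-HIT; vc=[6,8]
#14 0x12→b2/s0 L1-HIT; vc=[6,8]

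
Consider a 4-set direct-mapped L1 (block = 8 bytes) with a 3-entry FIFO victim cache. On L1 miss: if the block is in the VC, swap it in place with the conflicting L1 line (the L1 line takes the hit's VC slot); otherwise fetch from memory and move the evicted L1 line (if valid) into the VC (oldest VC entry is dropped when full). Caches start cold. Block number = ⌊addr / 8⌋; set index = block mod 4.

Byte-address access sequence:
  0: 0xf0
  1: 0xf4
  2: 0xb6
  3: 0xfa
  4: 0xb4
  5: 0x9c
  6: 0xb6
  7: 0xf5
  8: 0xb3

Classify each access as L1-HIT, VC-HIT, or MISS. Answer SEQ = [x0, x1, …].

0: 0xf0 (blk 30, set 2) → MISS  vc=[]
1: 0xf4 (blk 30, set 2) → L1-HIT  vc=[]
2: 0xb6 (blk 22, set 2) → MISS  vc=[30]
3: 0xfa (blk 31, set 3) → MISS  vc=[30]
4: 0xb4 (blk 22, set 2) → L1-HIT  vc=[30]
5: 0x9c (blk 19, set 3) → MISS  vc=[30, 31]
6: 0xb6 (blk 22, set 2) → L1-HIT  vc=[30, 31]
7: 0xf5 (blk 30, set 2) → VC-HIT  vc=[22, 31]
8: 0xb3 (blk 22, set 2) → VC-HIT  vc=[30, 31]

SEQ = [MISS, L1-HIT, MISS, MISS, L1-HIT, MISS, L1-HIT, VC-HIT, VC-HIT]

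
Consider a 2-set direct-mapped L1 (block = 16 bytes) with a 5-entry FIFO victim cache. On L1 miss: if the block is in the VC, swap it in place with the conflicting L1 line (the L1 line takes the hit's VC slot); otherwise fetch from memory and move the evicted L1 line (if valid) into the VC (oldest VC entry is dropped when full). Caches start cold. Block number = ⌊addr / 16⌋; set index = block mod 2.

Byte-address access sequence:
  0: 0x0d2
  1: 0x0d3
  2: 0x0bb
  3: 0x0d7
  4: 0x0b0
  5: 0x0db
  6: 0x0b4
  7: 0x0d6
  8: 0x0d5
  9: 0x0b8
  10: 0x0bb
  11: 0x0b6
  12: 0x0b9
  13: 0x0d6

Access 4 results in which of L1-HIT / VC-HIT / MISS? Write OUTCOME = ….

OUTCOME = VC-HIT

#0 0xd2→b13/s1 MISS; vc=[]
#1 0xd3→b13/s1 L1-HIT; vc=[]
#2 0xbb→b11/s1 MISS; vc=[13]
#3 0xd7→b13/s1 VC-HIT; vc=[11]
#4 0xb0→b11/s1 VC-HIT; vc=[13]
#5 0xdb→b13/s1 VC-HIT; vc=[11]
#6 0xb4→b11/s1 VC-HIT; vc=[13]
#7 0xd6→b13/s1 VC-HIT; vc=[11]
#8 0xd5→b13/s1 L1-HIT; vc=[11]
#9 0xb8→b11/s1 VC-HIT; vc=[13]
#10 0xbb→b11/s1 L1-HIT; vc=[13]
#11 0xb6→b11/s1 L1-HIT; vc=[13]
#12 0xb9→b11/s1 L1-HIT; vc=[13]
#13 0xd6→b13/s1 VC-HIT; vc=[11]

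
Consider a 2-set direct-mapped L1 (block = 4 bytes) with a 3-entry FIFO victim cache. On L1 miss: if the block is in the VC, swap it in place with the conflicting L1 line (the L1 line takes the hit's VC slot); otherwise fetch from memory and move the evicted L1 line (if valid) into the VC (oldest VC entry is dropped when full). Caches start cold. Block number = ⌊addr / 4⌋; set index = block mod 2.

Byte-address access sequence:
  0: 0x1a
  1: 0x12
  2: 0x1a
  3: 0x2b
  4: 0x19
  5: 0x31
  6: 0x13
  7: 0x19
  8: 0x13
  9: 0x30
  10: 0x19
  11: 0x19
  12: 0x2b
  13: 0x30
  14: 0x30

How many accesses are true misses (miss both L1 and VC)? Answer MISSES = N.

MISSES = 4

0: 0x1a (blk 6, set 0) → MISS  vc=[]
1: 0x12 (blk 4, set 0) → MISS  vc=[6]
2: 0x1a (blk 6, set 0) → VC-HIT  vc=[4]
3: 0x2b (blk 10, set 0) → MISS  vc=[4, 6]
4: 0x19 (blk 6, set 0) → VC-HIT  vc=[4, 10]
5: 0x31 (blk 12, set 0) → MISS  vc=[4, 10, 6]
6: 0x13 (blk 4, set 0) → VC-HIT  vc=[12, 10, 6]
7: 0x19 (blk 6, set 0) → VC-HIT  vc=[12, 10, 4]
8: 0x13 (blk 4, set 0) → VC-HIT  vc=[12, 10, 6]
9: 0x30 (blk 12, set 0) → VC-HIT  vc=[4, 10, 6]
10: 0x19 (blk 6, set 0) → VC-HIT  vc=[4, 10, 12]
11: 0x19 (blk 6, set 0) → L1-HIT  vc=[4, 10, 12]
12: 0x2b (blk 10, set 0) → VC-HIT  vc=[4, 6, 12]
13: 0x30 (blk 12, set 0) → VC-HIT  vc=[4, 6, 10]
14: 0x30 (blk 12, set 0) → L1-HIT  vc=[4, 6, 10]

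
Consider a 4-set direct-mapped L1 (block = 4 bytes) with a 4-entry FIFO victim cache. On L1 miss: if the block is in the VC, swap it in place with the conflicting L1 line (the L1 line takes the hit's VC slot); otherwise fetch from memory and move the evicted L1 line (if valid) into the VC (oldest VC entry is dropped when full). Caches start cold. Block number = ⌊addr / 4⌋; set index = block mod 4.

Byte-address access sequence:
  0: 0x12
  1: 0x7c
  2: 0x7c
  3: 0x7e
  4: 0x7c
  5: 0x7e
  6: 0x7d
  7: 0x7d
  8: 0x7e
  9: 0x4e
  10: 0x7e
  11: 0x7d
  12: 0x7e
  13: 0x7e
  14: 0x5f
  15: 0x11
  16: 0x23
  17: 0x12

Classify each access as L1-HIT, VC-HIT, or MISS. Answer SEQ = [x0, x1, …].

  [0] addr=0x12 blk=4 s=0: MISS | VC []
  [1] addr=0x7c blk=31 s=3: MISS | VC []
  [2] addr=0x7c blk=31 s=3: L1-HIT | VC []
  [3] addr=0x7e blk=31 s=3: L1-HIT | VC []
  [4] addr=0x7c blk=31 s=3: L1-HIT | VC []
  [5] addr=0x7e blk=31 s=3: L1-HIT | VC []
  [6] addr=0x7d blk=31 s=3: L1-HIT | VC []
  [7] addr=0x7d blk=31 s=3: L1-HIT | VC []
  [8] addr=0x7e blk=31 s=3: L1-HIT | VC []
  [9] addr=0x4e blk=19 s=3: MISS | VC [31]
  [10] addr=0x7e blk=31 s=3: VC-HIT | VC [19]
  [11] addr=0x7d blk=31 s=3: L1-HIT | VC [19]
  [12] addr=0x7e blk=31 s=3: L1-HIT | VC [19]
  [13] addr=0x7e blk=31 s=3: L1-HIT | VC [19]
  [14] addr=0x5f blk=23 s=3: MISS | VC [19, 31]
  [15] addr=0x11 blk=4 s=0: L1-HIT | VC [19, 31]
  [16] addr=0x23 blk=8 s=0: MISS | VC [19, 31, 4]
  [17] addr=0x12 blk=4 s=0: VC-HIT | VC [19, 31, 8]

SEQ = [MISS, MISS, L1-HIT, L1-HIT, L1-HIT, L1-HIT, L1-HIT, L1-HIT, L1-HIT, MISS, VC-HIT, L1-HIT, L1-HIT, L1-HIT, MISS, L1-HIT, MISS, VC-HIT]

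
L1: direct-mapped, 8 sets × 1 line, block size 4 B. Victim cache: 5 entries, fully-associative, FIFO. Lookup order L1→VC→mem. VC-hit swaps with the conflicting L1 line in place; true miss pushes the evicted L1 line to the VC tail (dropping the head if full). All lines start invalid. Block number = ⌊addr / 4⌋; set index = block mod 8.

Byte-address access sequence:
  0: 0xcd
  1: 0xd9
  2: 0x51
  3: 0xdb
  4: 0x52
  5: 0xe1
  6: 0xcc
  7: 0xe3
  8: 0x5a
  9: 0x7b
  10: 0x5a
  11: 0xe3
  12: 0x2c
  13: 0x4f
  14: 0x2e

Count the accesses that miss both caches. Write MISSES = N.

MISSES = 8

  [0] addr=0xcd blk=51 s=3: MISS | VC []
  [1] addr=0xd9 blk=54 s=6: MISS | VC []
  [2] addr=0x51 blk=20 s=4: MISS | VC []
  [3] addr=0xdb blk=54 s=6: L1-HIT | VC []
  [4] addr=0x52 blk=20 s=4: L1-HIT | VC []
  [5] addr=0xe1 blk=56 s=0: MISS | VC []
  [6] addr=0xcc blk=51 s=3: L1-HIT | VC []
  [7] addr=0xe3 blk=56 s=0: L1-HIT | VC []
  [8] addr=0x5a blk=22 s=6: MISS | VC [54]
  [9] addr=0x7b blk=30 s=6: MISS | VC [54, 22]
  [10] addr=0x5a blk=22 s=6: VC-HIT | VC [54, 30]
  [11] addr=0xe3 blk=56 s=0: L1-HIT | VC [54, 30]
  [12] addr=0x2c blk=11 s=3: MISS | VC [54, 30, 51]
  [13] addr=0x4f blk=19 s=3: MISS | VC [54, 30, 51, 11]
  [14] addr=0x2e blk=11 s=3: VC-HIT | VC [54, 30, 51, 19]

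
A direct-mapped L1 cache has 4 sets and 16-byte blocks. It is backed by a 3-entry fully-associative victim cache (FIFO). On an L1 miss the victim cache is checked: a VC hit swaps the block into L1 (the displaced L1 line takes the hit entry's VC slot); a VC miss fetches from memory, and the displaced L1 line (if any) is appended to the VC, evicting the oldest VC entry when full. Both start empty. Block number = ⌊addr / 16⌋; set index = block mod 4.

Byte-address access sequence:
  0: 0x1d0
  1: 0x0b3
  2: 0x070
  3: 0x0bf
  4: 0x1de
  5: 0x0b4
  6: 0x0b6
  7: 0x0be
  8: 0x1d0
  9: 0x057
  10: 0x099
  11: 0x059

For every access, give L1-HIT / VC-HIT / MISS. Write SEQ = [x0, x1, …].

SEQ = [MISS, MISS, MISS, VC-HIT, L1-HIT, L1-HIT, L1-HIT, L1-HIT, L1-HIT, MISS, MISS, VC-HIT]

#0 0x1d0→b29/s1 MISS; vc=[]
#1 0xb3→b11/s3 MISS; vc=[]
#2 0x70→b7/s3 MISS; vc=[11]
#3 0xbf→b11/s3 VC-HIT; vc=[7]
#4 0x1de→b29/s1 L1-HIT; vc=[7]
#5 0xb4→b11/s3 L1-HIT; vc=[7]
#6 0xb6→b11/s3 L1-HIT; vc=[7]
#7 0xbe→b11/s3 L1-HIT; vc=[7]
#8 0x1d0→b29/s1 L1-HIT; vc=[7]
#9 0x57→b5/s1 MISS; vc=[7,29]
#10 0x99→b9/s1 MISS; vc=[7,29,5]
#11 0x59→b5/s1 VC-HIT; vc=[7,29,9]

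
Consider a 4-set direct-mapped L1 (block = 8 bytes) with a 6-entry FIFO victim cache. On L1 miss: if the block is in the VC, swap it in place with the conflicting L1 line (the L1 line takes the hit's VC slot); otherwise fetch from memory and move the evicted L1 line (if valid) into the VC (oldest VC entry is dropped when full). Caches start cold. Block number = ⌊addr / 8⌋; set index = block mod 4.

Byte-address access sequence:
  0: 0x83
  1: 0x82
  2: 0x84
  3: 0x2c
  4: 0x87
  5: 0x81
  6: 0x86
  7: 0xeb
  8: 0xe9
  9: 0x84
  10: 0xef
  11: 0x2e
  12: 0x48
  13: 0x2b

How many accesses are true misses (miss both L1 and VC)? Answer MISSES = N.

MISSES = 4

  [0] addr=0x83 blk=16 s=0: MISS | VC []
  [1] addr=0x82 blk=16 s=0: L1-HIT | VC []
  [2] addr=0x84 blk=16 s=0: L1-HIT | VC []
  [3] addr=0x2c blk=5 s=1: MISS | VC []
  [4] addr=0x87 blk=16 s=0: L1-HIT | VC []
  [5] addr=0x81 blk=16 s=0: L1-HIT | VC []
  [6] addr=0x86 blk=16 s=0: L1-HIT | VC []
  [7] addr=0xeb blk=29 s=1: MISS | VC [5]
  [8] addr=0xe9 blk=29 s=1: L1-HIT | VC [5]
  [9] addr=0x84 blk=16 s=0: L1-HIT | VC [5]
  [10] addr=0xef blk=29 s=1: L1-HIT | VC [5]
  [11] addr=0x2e blk=5 s=1: VC-HIT | VC [29]
  [12] addr=0x48 blk=9 s=1: MISS | VC [29, 5]
  [13] addr=0x2b blk=5 s=1: VC-HIT | VC [29, 9]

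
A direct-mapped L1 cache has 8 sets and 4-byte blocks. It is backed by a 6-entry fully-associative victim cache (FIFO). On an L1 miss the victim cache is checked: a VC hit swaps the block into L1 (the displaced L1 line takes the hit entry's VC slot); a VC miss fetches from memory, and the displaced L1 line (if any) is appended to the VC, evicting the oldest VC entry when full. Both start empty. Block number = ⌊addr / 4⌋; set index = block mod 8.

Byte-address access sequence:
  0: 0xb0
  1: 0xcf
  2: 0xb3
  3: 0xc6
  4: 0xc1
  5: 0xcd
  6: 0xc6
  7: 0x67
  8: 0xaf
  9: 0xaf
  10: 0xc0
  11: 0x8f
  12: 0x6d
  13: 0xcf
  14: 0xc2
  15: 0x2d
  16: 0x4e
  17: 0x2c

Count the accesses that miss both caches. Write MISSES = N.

  [0] addr=0xb0 blk=44 s=4: MISS | VC []
  [1] addr=0xcf blk=51 s=3: MISS | VC []
  [2] addr=0xb3 blk=44 s=4: L1-HIT | VC []
  [3] addr=0xc6 blk=49 s=1: MISS | VC []
  [4] addr=0xc1 blk=48 s=0: MISS | VC []
  [5] addr=0xcd blk=51 s=3: L1-HIT | VC []
  [6] addr=0xc6 blk=49 s=1: L1-HIT | VC []
  [7] addr=0x67 blk=25 s=1: MISS | VC [49]
  [8] addr=0xaf blk=43 s=3: MISS | VC [49, 51]
  [9] addr=0xaf blk=43 s=3: L1-HIT | VC [49, 51]
  [10] addr=0xc0 blk=48 s=0: L1-HIT | VC [49, 51]
  [11] addr=0x8f blk=35 s=3: MISS | VC [49, 51, 43]
  [12] addr=0x6d blk=27 s=3: MISS | VC [49, 51, 43, 35]
  [13] addr=0xcf blk=51 s=3: VC-HIT | VC [49, 27, 43, 35]
  [14] addr=0xc2 blk=48 s=0: L1-HIT | VC [49, 27, 43, 35]
  [15] addr=0x2d blk=11 s=3: MISS | VC [49, 27, 43, 35, 51]
  [16] addr=0x4e blk=19 s=3: MISS | VC [49, 27, 43, 35, 51, 11]
  [17] addr=0x2c blk=11 s=3: VC-HIT | VC [49, 27, 43, 35, 51, 19]

MISSES = 10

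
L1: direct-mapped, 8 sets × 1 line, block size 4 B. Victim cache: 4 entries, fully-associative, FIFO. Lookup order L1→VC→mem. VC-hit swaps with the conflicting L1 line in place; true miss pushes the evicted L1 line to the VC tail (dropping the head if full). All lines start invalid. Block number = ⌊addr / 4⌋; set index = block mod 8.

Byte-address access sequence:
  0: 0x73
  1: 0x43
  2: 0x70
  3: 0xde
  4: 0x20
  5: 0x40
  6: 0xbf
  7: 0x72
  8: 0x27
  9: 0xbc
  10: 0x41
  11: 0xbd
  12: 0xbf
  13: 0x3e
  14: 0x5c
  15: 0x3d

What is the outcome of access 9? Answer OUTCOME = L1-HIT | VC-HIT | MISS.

0: 0x73 (blk 28, set 4) → MISS  vc=[]
1: 0x43 (blk 16, set 0) → MISS  vc=[]
2: 0x70 (blk 28, set 4) → L1-HIT  vc=[]
3: 0xde (blk 55, set 7) → MISS  vc=[]
4: 0x20 (blk 8, set 0) → MISS  vc=[16]
5: 0x40 (blk 16, set 0) → VC-HIT  vc=[8]
6: 0xbf (blk 47, set 7) → MISS  vc=[8, 55]
7: 0x72 (blk 28, set 4) → L1-HIT  vc=[8, 55]
8: 0x27 (blk 9, set 1) → MISS  vc=[8, 55]
9: 0xbc (blk 47, set 7) → L1-HIT  vc=[8, 55]
10: 0x41 (blk 16, set 0) → L1-HIT  vc=[8, 55]
11: 0xbd (blk 47, set 7) → L1-HIT  vc=[8, 55]
12: 0xbf (blk 47, set 7) → L1-HIT  vc=[8, 55]
13: 0x3e (blk 15, set 7) → MISS  vc=[8, 55, 47]
14: 0x5c (blk 23, set 7) → MISS  vc=[8, 55, 47, 15]
15: 0x3d (blk 15, set 7) → VC-HIT  vc=[8, 55, 47, 23]

OUTCOME = L1-HIT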